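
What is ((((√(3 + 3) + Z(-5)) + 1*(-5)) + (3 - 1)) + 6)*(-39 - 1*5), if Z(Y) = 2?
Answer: -220 - 44*√6 ≈ -327.78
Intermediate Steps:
((((√(3 + 3) + Z(-5)) + 1*(-5)) + (3 - 1)) + 6)*(-39 - 1*5) = ((((√(3 + 3) + 2) + 1*(-5)) + (3 - 1)) + 6)*(-39 - 1*5) = ((((√6 + 2) - 5) + 2) + 6)*(-39 - 5) = ((((2 + √6) - 5) + 2) + 6)*(-44) = (((-3 + √6) + 2) + 6)*(-44) = ((-1 + √6) + 6)*(-44) = (5 + √6)*(-44) = -220 - 44*√6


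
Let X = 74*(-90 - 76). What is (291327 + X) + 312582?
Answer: 591625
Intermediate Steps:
X = -12284 (X = 74*(-166) = -12284)
(291327 + X) + 312582 = (291327 - 12284) + 312582 = 279043 + 312582 = 591625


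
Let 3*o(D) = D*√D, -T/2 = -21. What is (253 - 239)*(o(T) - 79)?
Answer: -1106 + 196*√42 ≈ 164.23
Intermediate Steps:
T = 42 (T = -2*(-21) = 42)
o(D) = D^(3/2)/3 (o(D) = (D*√D)/3 = D^(3/2)/3)
(253 - 239)*(o(T) - 79) = (253 - 239)*(42^(3/2)/3 - 79) = 14*((42*√42)/3 - 79) = 14*(14*√42 - 79) = 14*(-79 + 14*√42) = -1106 + 196*√42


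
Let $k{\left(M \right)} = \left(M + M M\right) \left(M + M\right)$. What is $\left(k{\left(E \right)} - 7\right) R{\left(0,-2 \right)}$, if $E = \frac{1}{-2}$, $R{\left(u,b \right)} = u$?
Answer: $0$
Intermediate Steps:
$E = - \frac{1}{2} \approx -0.5$
$k{\left(M \right)} = 2 M \left(M + M^{2}\right)$ ($k{\left(M \right)} = \left(M + M^{2}\right) 2 M = 2 M \left(M + M^{2}\right)$)
$\left(k{\left(E \right)} - 7\right) R{\left(0,-2 \right)} = \left(2 \left(- \frac{1}{2}\right)^{2} \left(1 - \frac{1}{2}\right) - 7\right) 0 = \left(2 \cdot \frac{1}{4} \cdot \frac{1}{2} - 7\right) 0 = \left(\frac{1}{4} - 7\right) 0 = \left(- \frac{27}{4}\right) 0 = 0$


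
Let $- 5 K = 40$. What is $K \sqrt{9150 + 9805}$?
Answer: $- 8 \sqrt{18955} \approx -1101.4$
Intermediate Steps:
$K = -8$ ($K = \left(- \frac{1}{5}\right) 40 = -8$)
$K \sqrt{9150 + 9805} = - 8 \sqrt{9150 + 9805} = - 8 \sqrt{18955}$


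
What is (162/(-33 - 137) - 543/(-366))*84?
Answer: 231126/5185 ≈ 44.576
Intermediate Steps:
(162/(-33 - 137) - 543/(-366))*84 = (162/(-170) - 543*(-1/366))*84 = (162*(-1/170) + 181/122)*84 = (-81/85 + 181/122)*84 = (5503/10370)*84 = 231126/5185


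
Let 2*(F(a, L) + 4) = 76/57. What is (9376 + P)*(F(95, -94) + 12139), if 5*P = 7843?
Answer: 664100087/5 ≈ 1.3282e+8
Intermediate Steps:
P = 7843/5 (P = (1/5)*7843 = 7843/5 ≈ 1568.6)
F(a, L) = -10/3 (F(a, L) = -4 + (76/57)/2 = -4 + (76*(1/57))/2 = -4 + (1/2)*(4/3) = -4 + 2/3 = -10/3)
(9376 + P)*(F(95, -94) + 12139) = (9376 + 7843/5)*(-10/3 + 12139) = (54723/5)*(36407/3) = 664100087/5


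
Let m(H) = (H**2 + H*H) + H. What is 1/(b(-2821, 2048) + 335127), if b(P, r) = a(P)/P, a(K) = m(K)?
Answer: 1/329486 ≈ 3.0350e-6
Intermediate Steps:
m(H) = H + 2*H**2 (m(H) = (H**2 + H**2) + H = 2*H**2 + H = H + 2*H**2)
a(K) = K*(1 + 2*K)
b(P, r) = 1 + 2*P (b(P, r) = (P*(1 + 2*P))/P = 1 + 2*P)
1/(b(-2821, 2048) + 335127) = 1/((1 + 2*(-2821)) + 335127) = 1/((1 - 5642) + 335127) = 1/(-5641 + 335127) = 1/329486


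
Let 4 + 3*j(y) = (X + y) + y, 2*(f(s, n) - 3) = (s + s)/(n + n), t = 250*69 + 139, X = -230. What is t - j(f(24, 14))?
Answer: 122251/7 ≈ 17464.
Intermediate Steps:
t = 17389 (t = 17250 + 139 = 17389)
f(s, n) = 3 + s/(2*n) (f(s, n) = 3 + ((s + s)/(n + n))/2 = 3 + ((2*s)/((2*n)))/2 = 3 + ((2*s)*(1/(2*n)))/2 = 3 + (s/n)/2 = 3 + s/(2*n))
j(y) = -78 + 2*y/3 (j(y) = -4/3 + ((-230 + y) + y)/3 = -4/3 + (-230 + 2*y)/3 = -4/3 + (-230/3 + 2*y/3) = -78 + 2*y/3)
t - j(f(24, 14)) = 17389 - (-78 + 2*(3 + (½)*24/14)/3) = 17389 - (-78 + 2*(3 + (½)*24*(1/14))/3) = 17389 - (-78 + 2*(3 + 6/7)/3) = 17389 - (-78 + (⅔)*(27/7)) = 17389 - (-78 + 18/7) = 17389 - 1*(-528/7) = 17389 + 528/7 = 122251/7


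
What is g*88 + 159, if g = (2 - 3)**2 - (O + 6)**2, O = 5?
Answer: -10401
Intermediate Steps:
g = -120 (g = (2 - 3)**2 - (5 + 6)**2 = (-1)**2 - 1*11**2 = 1 - 1*121 = 1 - 121 = -120)
g*88 + 159 = -120*88 + 159 = -10560 + 159 = -10401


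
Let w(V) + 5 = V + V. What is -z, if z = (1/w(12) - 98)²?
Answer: -3463321/361 ≈ -9593.7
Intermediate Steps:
w(V) = -5 + 2*V (w(V) = -5 + (V + V) = -5 + 2*V)
z = 3463321/361 (z = (1/(-5 + 2*12) - 98)² = (1/(-5 + 24) - 98)² = (1/19 - 98)² = (-1861/19)² = 3463321/361 ≈ 9593.7)
-z = -1*3463321/361 = -3463321/361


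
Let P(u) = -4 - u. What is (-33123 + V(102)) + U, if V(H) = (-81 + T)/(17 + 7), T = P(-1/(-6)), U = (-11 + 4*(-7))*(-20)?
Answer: -4657903/144 ≈ -32347.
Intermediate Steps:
U = 780 (U = (-11 - 28)*(-20) = -39*(-20) = 780)
T = -25/6 (T = -4 - (-1)/(-6) = -4 - (-1)*(-1)/6 = -4 - 1*⅙ = -4 - ⅙ = -25/6 ≈ -4.1667)
V(H) = -511/144 (V(H) = (-81 - 25/6)/(17 + 7) = -511/6/24 = -511/6*1/24 = -511/144)
(-33123 + V(102)) + U = (-33123 - 511/144) + 780 = -4770223/144 + 780 = -4657903/144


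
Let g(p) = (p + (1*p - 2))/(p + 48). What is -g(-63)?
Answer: -128/15 ≈ -8.5333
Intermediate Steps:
g(p) = (-2 + 2*p)/(48 + p) (g(p) = (p + (p - 2))/(48 + p) = (p + (-2 + p))/(48 + p) = (-2 + 2*p)/(48 + p))
-g(-63) = -2*(-1 - 63)/(48 - 63) = -2*(-64)/(-15) = -2*(-1)*(-64)/15 = -1*128/15 = -128/15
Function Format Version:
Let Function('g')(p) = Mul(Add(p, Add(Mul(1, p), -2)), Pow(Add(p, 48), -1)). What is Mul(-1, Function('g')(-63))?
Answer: Rational(-128, 15) ≈ -8.5333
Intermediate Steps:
Function('g')(p) = Mul(Pow(Add(48, p), -1), Add(-2, Mul(2, p))) (Function('g')(p) = Mul(Add(p, Add(p, -2)), Pow(Add(48, p), -1)) = Mul(Add(p, Add(-2, p)), Pow(Add(48, p), -1)) = Mul(Add(-2, Mul(2, p)), Pow(Add(48, p), -1)) = Mul(Pow(Add(48, p), -1), Add(-2, Mul(2, p))))
Mul(-1, Function('g')(-63)) = Mul(-1, Mul(2, Pow(Add(48, -63), -1), Add(-1, -63))) = Mul(-1, Mul(2, Pow(-15, -1), -64)) = Mul(-1, Mul(2, Rational(-1, 15), -64)) = Mul(-1, Rational(128, 15)) = Rational(-128, 15)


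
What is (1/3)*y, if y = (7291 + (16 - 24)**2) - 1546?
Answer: 5809/3 ≈ 1936.3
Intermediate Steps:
y = 5809 (y = (7291 + (-8)**2) - 1546 = (7291 + 64) - 1546 = 7355 - 1546 = 5809)
(1/3)*y = (1/3)*5809 = 5809/3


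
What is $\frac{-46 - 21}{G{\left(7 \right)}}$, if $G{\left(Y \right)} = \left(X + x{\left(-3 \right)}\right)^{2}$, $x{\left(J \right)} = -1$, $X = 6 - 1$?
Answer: $- \frac{67}{16} \approx -4.1875$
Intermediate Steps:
$X = 5$ ($X = 6 - 1 = 5$)
$G{\left(Y \right)} = 16$ ($G{\left(Y \right)} = \left(5 - 1\right)^{2} = 4^{2} = 16$)
$\frac{-46 - 21}{G{\left(7 \right)}} = \frac{-46 - 21}{16} = \left(-67\right) \frac{1}{16} = - \frac{67}{16}$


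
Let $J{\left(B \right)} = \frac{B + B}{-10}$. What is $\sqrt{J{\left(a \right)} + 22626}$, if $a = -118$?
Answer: $\frac{4 \sqrt{35390}}{5} \approx 150.5$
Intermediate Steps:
$J{\left(B \right)} = - \frac{B}{5}$ ($J{\left(B \right)} = 2 B \left(- \frac{1}{10}\right) = - \frac{B}{5}$)
$\sqrt{J{\left(a \right)} + 22626} = \sqrt{\left(- \frac{1}{5}\right) \left(-118\right) + 22626} = \sqrt{\frac{118}{5} + 22626} = \sqrt{\frac{113248}{5}} = \frac{4 \sqrt{35390}}{5}$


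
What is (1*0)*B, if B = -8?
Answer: 0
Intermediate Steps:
(1*0)*B = (1*0)*(-8) = 0*(-8) = 0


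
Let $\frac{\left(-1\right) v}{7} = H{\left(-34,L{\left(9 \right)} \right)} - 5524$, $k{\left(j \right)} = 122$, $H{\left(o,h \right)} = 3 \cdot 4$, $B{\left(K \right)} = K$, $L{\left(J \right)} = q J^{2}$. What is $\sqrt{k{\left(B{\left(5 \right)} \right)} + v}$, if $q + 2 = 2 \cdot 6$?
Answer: $\sqrt{38706} \approx 196.74$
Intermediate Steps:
$q = 10$ ($q = -2 + 2 \cdot 6 = -2 + 12 = 10$)
$L{\left(J \right)} = 10 J^{2}$
$H{\left(o,h \right)} = 12$
$v = 38584$ ($v = - 7 \left(12 - 5524\right) = \left(-7\right) \left(-5512\right) = 38584$)
$\sqrt{k{\left(B{\left(5 \right)} \right)} + v} = \sqrt{122 + 38584} = \sqrt{38706}$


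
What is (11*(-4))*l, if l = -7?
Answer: 308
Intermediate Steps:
(11*(-4))*l = (11*(-4))*(-7) = -44*(-7) = 308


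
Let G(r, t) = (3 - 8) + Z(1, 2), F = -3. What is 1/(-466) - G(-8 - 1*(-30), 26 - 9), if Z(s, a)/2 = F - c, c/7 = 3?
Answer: 24697/466 ≈ 52.998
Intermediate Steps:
c = 21 (c = 7*3 = 21)
Z(s, a) = -48 (Z(s, a) = 2*(-3 - 1*21) = 2*(-3 - 21) = 2*(-24) = -48)
G(r, t) = -53 (G(r, t) = (3 - 8) - 48 = -5 - 48 = -53)
1/(-466) - G(-8 - 1*(-30), 26 - 9) = 1/(-466) - 1*(-53) = -1/466 + 53 = 24697/466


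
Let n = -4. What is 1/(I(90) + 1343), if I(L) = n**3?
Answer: 1/1279 ≈ 0.00078186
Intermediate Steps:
I(L) = -64 (I(L) = (-4)**3 = -64)
1/(I(90) + 1343) = 1/(-64 + 1343) = 1/1279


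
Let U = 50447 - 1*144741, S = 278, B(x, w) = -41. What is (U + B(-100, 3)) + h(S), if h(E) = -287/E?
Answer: -26225417/278 ≈ -94336.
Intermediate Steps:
U = -94294 (U = 50447 - 144741 = -94294)
(U + B(-100, 3)) + h(S) = (-94294 - 41) - 287/278 = -94335 - 287*1/278 = -94335 - 287/278 = -26225417/278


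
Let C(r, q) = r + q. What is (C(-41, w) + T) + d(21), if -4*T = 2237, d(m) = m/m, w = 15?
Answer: -2337/4 ≈ -584.25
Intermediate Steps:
d(m) = 1
T = -2237/4 (T = -¼*2237 = -2237/4 ≈ -559.25)
C(r, q) = q + r
(C(-41, w) + T) + d(21) = ((15 - 41) - 2237/4) + 1 = (-26 - 2237/4) + 1 = -2341/4 + 1 = -2337/4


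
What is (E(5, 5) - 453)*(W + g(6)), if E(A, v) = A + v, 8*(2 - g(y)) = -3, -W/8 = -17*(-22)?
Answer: 10595231/8 ≈ 1.3244e+6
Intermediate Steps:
W = -2992 (W = -(-136)*(-22) = -8*374 = -2992)
g(y) = 19/8 (g(y) = 2 - 1/8*(-3) = 2 + 3/8 = 19/8)
(E(5, 5) - 453)*(W + g(6)) = ((5 + 5) - 453)*(-2992 + 19/8) = (10 - 453)*(-23917/8) = -443*(-23917/8) = 10595231/8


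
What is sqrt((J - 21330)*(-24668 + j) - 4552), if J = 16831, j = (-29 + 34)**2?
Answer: sqrt(110864305) ≈ 10529.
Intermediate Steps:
j = 25 (j = 5**2 = 25)
sqrt((J - 21330)*(-24668 + j) - 4552) = sqrt((16831 - 21330)*(-24668 + 25) - 4552) = sqrt(-4499*(-24643) - 4552) = sqrt(110868857 - 4552) = sqrt(110864305)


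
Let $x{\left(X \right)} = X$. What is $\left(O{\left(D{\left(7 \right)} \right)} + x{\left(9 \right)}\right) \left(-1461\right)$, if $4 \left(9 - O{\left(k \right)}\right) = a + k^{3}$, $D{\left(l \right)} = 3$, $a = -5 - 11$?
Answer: $- \frac{89121}{4} \approx -22280.0$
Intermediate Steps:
$a = -16$ ($a = -5 - 11 = -16$)
$O{\left(k \right)} = 13 - \frac{k^{3}}{4}$ ($O{\left(k \right)} = 9 - \frac{-16 + k^{3}}{4} = 9 - \left(-4 + \frac{k^{3}}{4}\right) = 13 - \frac{k^{3}}{4}$)
$\left(O{\left(D{\left(7 \right)} \right)} + x{\left(9 \right)}\right) \left(-1461\right) = \left(\left(13 - \frac{3^{3}}{4}\right) + 9\right) \left(-1461\right) = \left(\left(13 - \frac{27}{4}\right) + 9\right) \left(-1461\right) = \left(\frac{25}{4} + 9\right) \left(-1461\right) = \frac{61}{4} \left(-1461\right) = - \frac{89121}{4}$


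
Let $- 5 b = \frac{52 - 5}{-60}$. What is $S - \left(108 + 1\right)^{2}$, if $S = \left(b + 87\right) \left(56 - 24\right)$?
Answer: $- \frac{681899}{75} \approx -9092.0$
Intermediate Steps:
$b = \frac{47}{300}$ ($b = - \frac{\left(52 - 5\right) \frac{1}{-60}}{5} = - \frac{47 \left(- \frac{1}{60}\right)}{5} = \left(- \frac{1}{5}\right) \left(- \frac{47}{60}\right) = \frac{47}{300} \approx 0.15667$)
$S = \frac{209176}{75}$ ($S = \left(\frac{47}{300} + 87\right) \left(56 - 24\right) = \frac{26147 \left(56 - 24\right)}{300} = \frac{26147}{300} \cdot 32 = \frac{209176}{75} \approx 2789.0$)
$S - \left(108 + 1\right)^{2} = \frac{209176}{75} - \left(108 + 1\right)^{2} = \frac{209176}{75} - 109^{2} = \frac{209176}{75} - 11881 = - \frac{681899}{75}$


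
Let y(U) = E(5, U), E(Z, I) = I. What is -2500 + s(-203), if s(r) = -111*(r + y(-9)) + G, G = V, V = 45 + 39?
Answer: 21116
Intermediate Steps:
y(U) = U
V = 84
G = 84
s(r) = 1083 - 111*r (s(r) = -111*(r - 9) + 84 = -111*(-9 + r) + 84 = (999 - 111*r) + 84 = 1083 - 111*r)
-2500 + s(-203) = -2500 + (1083 - 111*(-203)) = -2500 + (1083 + 22533) = -2500 + 23616 = 21116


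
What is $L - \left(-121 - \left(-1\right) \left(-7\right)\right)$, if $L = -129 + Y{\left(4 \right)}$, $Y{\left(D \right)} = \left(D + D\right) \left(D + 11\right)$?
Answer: $119$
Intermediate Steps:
$Y{\left(D \right)} = 2 D \left(11 + D\right)$
$L = -9$ ($L = -129 + 2 \cdot 4 \left(11 + 4\right) = -129 + 2 \cdot 4 \cdot 15 = -129 + 120 = -9$)
$L - \left(-121 - \left(-1\right) \left(-7\right)\right) = -9 - \left(-121 - \left(-1\right) \left(-7\right)\right) = -9 - \left(-121 - 7\right) = -9 - -128 = -9 + 128 = 119$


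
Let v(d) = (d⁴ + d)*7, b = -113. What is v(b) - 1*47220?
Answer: 1141283516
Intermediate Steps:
v(d) = 7*d + 7*d⁴ (v(d) = (d + d⁴)*7 = 7*d + 7*d⁴)
v(b) - 1*47220 = 7*(-113)*(1 + (-113)³) - 1*47220 = 7*(-113)*(1 - 1442897) - 47220 = 7*(-113)*(-1442896) - 47220 = 1141330736 - 47220 = 1141283516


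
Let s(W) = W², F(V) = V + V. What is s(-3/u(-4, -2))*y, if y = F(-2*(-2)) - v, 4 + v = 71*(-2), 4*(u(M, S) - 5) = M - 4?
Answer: 154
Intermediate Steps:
u(M, S) = 4 + M/4 (u(M, S) = 5 + (M - 4)/4 = 5 + (-4 + M)/4 = 5 + (-1 + M/4) = 4 + M/4)
v = -146 (v = -4 + 71*(-2) = -4 - 142 = -146)
F(V) = 2*V
y = 154 (y = 2*(-2*(-2)) - 1*(-146) = 2*4 + 146 = 8 + 146 = 154)
s(-3/u(-4, -2))*y = (-3/(4 + (¼)*(-4)))²*154 = (-3/(4 - 1))²*154 = (-3/3)²*154 = (-3*⅓)²*154 = (-1)²*154 = 1*154 = 154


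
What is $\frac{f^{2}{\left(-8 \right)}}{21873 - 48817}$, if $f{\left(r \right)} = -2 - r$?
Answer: $- \frac{9}{6736} \approx -0.0013361$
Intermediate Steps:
$\frac{f^{2}{\left(-8 \right)}}{21873 - 48817} = \frac{\left(-2 - -8\right)^{2}}{21873 - 48817} = \frac{\left(-2 + 8\right)^{2}}{-26944} = 6^{2} \left(- \frac{1}{26944}\right) = 36 \left(- \frac{1}{26944}\right) = - \frac{9}{6736}$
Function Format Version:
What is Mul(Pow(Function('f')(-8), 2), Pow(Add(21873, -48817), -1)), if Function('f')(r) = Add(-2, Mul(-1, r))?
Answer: Rational(-9, 6736) ≈ -0.0013361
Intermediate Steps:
Mul(Pow(Function('f')(-8), 2), Pow(Add(21873, -48817), -1)) = Mul(Pow(Add(-2, Mul(-1, -8)), 2), Pow(Add(21873, -48817), -1)) = Mul(Pow(Add(-2, 8), 2), Pow(-26944, -1)) = Mul(Pow(6, 2), Rational(-1, 26944)) = Mul(36, Rational(-1, 26944)) = Rational(-9, 6736)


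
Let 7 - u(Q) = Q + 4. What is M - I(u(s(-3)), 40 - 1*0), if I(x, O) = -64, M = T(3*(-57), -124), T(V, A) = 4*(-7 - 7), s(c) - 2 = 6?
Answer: 8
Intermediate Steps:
s(c) = 8 (s(c) = 2 + 6 = 8)
u(Q) = 3 - Q (u(Q) = 7 - (Q + 4) = 7 - (4 + Q) = 7 + (-4 - Q) = 3 - Q)
T(V, A) = -56 (T(V, A) = 4*(-14) = -56)
M = -56
M - I(u(s(-3)), 40 - 1*0) = -56 - 1*(-64) = -56 + 64 = 8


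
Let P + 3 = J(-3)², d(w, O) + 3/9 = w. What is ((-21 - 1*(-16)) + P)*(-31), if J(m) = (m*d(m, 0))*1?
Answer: -2852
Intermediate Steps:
d(w, O) = -⅓ + w
J(m) = m*(-⅓ + m) (J(m) = (m*(-⅓ + m))*1 = m*(-⅓ + m))
P = 97 (P = -3 + (-3*(-⅓ - 3))² = -3 + (-3*(-10/3))² = -3 + 10² = -3 + 100 = 97)
((-21 - 1*(-16)) + P)*(-31) = ((-21 - 1*(-16)) + 97)*(-31) = ((-21 + 16) + 97)*(-31) = (-5 + 97)*(-31) = 92*(-31) = -2852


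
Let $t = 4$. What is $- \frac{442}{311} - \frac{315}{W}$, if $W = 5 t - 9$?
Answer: $- \frac{102827}{3421} \approx -30.058$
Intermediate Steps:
$W = 11$ ($W = 5 \cdot 4 - 9 = 20 - 9 = 11$)
$- \frac{442}{311} - \frac{315}{W} = - \frac{442}{311} - \frac{315}{11} = - \frac{102827}{3421}$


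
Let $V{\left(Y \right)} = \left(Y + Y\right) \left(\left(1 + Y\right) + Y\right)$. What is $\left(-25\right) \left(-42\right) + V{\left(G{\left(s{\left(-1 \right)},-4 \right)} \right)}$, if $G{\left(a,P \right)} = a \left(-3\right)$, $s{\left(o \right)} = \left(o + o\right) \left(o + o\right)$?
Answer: $1602$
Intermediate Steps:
$s{\left(o \right)} = 4 o^{2}$ ($s{\left(o \right)} = 2 o 2 o = 4 o^{2}$)
$G{\left(a,P \right)} = - 3 a$
$V{\left(Y \right)} = 2 Y \left(1 + 2 Y\right)$
$\left(-25\right) \left(-42\right) + V{\left(G{\left(s{\left(-1 \right)},-4 \right)} \right)} = \left(-25\right) \left(-42\right) + 2 \left(- 3 \cdot 4 \left(-1\right)^{2}\right) \left(1 + 2 \left(- 3 \cdot 4 \left(-1\right)^{2}\right)\right) = 1050 + 2 \left(- 3 \cdot 4 \cdot 1\right) \left(1 + 2 \left(- 3 \cdot 4 \cdot 1\right)\right) = 1050 + 2 \left(\left(-3\right) 4\right) \left(1 + 2 \left(\left(-3\right) 4\right)\right) = 1050 + 2 \left(-12\right) \left(1 + 2 \left(-12\right)\right) = 1050 + 2 \left(-12\right) \left(1 - 24\right) = 1050 + 2 \left(-12\right) \left(-23\right) = 1050 + 552 = 1602$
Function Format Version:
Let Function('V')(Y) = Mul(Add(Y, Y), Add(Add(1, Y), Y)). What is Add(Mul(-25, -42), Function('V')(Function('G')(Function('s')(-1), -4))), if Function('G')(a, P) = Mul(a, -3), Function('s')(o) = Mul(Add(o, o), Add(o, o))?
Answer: 1602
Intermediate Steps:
Function('s')(o) = Mul(4, Pow(o, 2)) (Function('s')(o) = Mul(Mul(2, o), Mul(2, o)) = Mul(4, Pow(o, 2)))
Function('G')(a, P) = Mul(-3, a)
Function('V')(Y) = Mul(2, Y, Add(1, Mul(2, Y))) (Function('V')(Y) = Mul(Mul(2, Y), Add(1, Mul(2, Y))) = Mul(2, Y, Add(1, Mul(2, Y))))
Add(Mul(-25, -42), Function('V')(Function('G')(Function('s')(-1), -4))) = Add(Mul(-25, -42), Mul(2, Mul(-3, Mul(4, Pow(-1, 2))), Add(1, Mul(2, Mul(-3, Mul(4, Pow(-1, 2))))))) = Add(1050, Mul(2, Mul(-3, Mul(4, 1)), Add(1, Mul(2, Mul(-3, Mul(4, 1)))))) = Add(1050, Mul(2, Mul(-3, 4), Add(1, Mul(2, Mul(-3, 4))))) = Add(1050, Mul(2, -12, Add(1, Mul(2, -12)))) = Add(1050, Mul(2, -12, Add(1, -24))) = Add(1050, Mul(2, -12, -23)) = Add(1050, 552) = 1602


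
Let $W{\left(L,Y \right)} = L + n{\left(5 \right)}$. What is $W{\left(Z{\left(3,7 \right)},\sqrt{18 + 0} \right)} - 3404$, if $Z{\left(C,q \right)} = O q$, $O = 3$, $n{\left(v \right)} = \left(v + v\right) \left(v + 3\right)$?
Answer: $-3303$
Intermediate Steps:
$n{\left(v \right)} = 2 v \left(3 + v\right)$
$Z{\left(C,q \right)} = 3 q$
$W{\left(L,Y \right)} = 80 + L$ ($W{\left(L,Y \right)} = L + 2 \cdot 5 \left(3 + 5\right) = L + 2 \cdot 5 \cdot 8 = L + 80 = 80 + L$)
$W{\left(Z{\left(3,7 \right)},\sqrt{18 + 0} \right)} - 3404 = \left(80 + 3 \cdot 7\right) - 3404 = \left(80 + 21\right) - 3404 = 101 - 3404 = -3303$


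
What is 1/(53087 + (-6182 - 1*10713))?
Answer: 1/36192 ≈ 2.7630e-5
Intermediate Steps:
1/(53087 + (-6182 - 1*10713)) = 1/(53087 + (-6182 - 10713)) = 1/(53087 - 16895) = 1/36192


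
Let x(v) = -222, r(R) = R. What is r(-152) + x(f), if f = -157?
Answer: -374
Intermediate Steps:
r(-152) + x(f) = -152 - 222 = -374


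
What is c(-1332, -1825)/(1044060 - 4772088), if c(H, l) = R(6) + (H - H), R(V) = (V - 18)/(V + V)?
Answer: 1/3728028 ≈ 2.6824e-7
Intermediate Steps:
R(V) = (-18 + V)/(2*V) (R(V) = (-18 + V)/((2*V)) = (-18 + V)*(1/(2*V)) = (-18 + V)/(2*V))
c(H, l) = -1 (c(H, l) = (½)*(-18 + 6)/6 + (H - H) = (½)*(⅙)*(-12) + 0 = -1 + 0 = -1)
c(-1332, -1825)/(1044060 - 4772088) = -1/(1044060 - 4772088) = -1/(-3728028) = -1*(-1/3728028) = 1/3728028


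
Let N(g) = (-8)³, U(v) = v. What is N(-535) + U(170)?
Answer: -342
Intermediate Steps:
N(g) = -512
N(-535) + U(170) = -512 + 170 = -342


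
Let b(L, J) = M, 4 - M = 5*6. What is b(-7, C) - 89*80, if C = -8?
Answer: -7146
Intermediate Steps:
M = -26 (M = 4 - 5*6 = 4 - 1*30 = 4 - 30 = -26)
b(L, J) = -26
b(-7, C) - 89*80 = -26 - 89*80 = -26 - 7120 = -7146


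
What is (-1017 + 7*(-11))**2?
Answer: 1196836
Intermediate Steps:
(-1017 + 7*(-11))**2 = (-1017 - 77)**2 = (-1094)**2 = 1196836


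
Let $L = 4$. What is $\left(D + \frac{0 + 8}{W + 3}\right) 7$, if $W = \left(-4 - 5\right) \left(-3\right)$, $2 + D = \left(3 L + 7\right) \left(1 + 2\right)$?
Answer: $\frac{5803}{15} \approx 386.87$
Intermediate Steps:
$D = 55$ ($D = -2 + \left(3 \cdot 4 + 7\right) \left(1 + 2\right) = -2 + \left(12 + 7\right) 3 = -2 + 19 \cdot 3 = -2 + 57 = 55$)
$W = 27$ ($W = \left(-9\right) \left(-3\right) = 27$)
$\left(D + \frac{0 + 8}{W + 3}\right) 7 = \left(55 + \frac{0 + 8}{27 + 3}\right) 7 = \left(55 + \frac{8}{30}\right) 7 = \left(55 + 8 \cdot \frac{1}{30}\right) 7 = \left(55 + \frac{4}{15}\right) 7 = \frac{829}{15} \cdot 7 = \frac{5803}{15}$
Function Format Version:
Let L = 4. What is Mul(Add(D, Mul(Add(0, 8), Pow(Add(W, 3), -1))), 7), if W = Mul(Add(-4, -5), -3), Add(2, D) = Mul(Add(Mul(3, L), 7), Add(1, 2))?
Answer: Rational(5803, 15) ≈ 386.87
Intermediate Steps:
D = 55 (D = Add(-2, Mul(Add(Mul(3, 4), 7), Add(1, 2))) = Add(-2, Mul(Add(12, 7), 3)) = Add(-2, Mul(19, 3)) = Add(-2, 57) = 55)
W = 27 (W = Mul(-9, -3) = 27)
Mul(Add(D, Mul(Add(0, 8), Pow(Add(W, 3), -1))), 7) = Mul(Add(55, Mul(Add(0, 8), Pow(Add(27, 3), -1))), 7) = Mul(Add(55, Mul(8, Pow(30, -1))), 7) = Mul(Add(55, Mul(8, Rational(1, 30))), 7) = Mul(Add(55, Rational(4, 15)), 7) = Mul(Rational(829, 15), 7) = Rational(5803, 15)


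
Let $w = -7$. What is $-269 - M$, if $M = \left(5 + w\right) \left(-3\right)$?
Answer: $-275$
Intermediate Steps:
$M = 6$ ($M = \left(5 - 7\right) \left(-3\right) = \left(-2\right) \left(-3\right) = 6$)
$-269 - M = -269 - 6 = -275$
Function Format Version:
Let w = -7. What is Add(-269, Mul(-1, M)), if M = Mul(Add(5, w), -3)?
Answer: -275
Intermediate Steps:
M = 6 (M = Mul(Add(5, -7), -3) = Mul(-2, -3) = 6)
Add(-269, Mul(-1, M)) = Add(-269, Mul(-1, 6)) = Add(-269, -6) = -275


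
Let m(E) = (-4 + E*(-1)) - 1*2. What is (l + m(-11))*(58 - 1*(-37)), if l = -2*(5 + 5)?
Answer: -1425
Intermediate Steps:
m(E) = -6 - E (m(E) = (-4 - E) - 2 = -6 - E)
l = -20 (l = -2*10 = -20)
(l + m(-11))*(58 - 1*(-37)) = (-20 + (-6 - 1*(-11)))*(58 - 1*(-37)) = (-20 + (-6 + 11))*(58 + 37) = (-20 + 5)*95 = -15*95 = -1425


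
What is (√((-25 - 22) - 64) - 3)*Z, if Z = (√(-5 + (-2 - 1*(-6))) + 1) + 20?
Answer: -(3 - I*√111)*(21 + I) ≈ -73.536 + 218.25*I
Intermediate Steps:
Z = 21 + I (Z = (√(-5 + (-2 + 6)) + 1) + 20 = (√(-5 + 4) + 1) + 20 = (√(-1) + 1) + 20 = (I + 1) + 20 = (1 + I) + 20 = 21 + I ≈ 21.0 + 1.0*I)
(√((-25 - 22) - 64) - 3)*Z = (√((-25 - 22) - 64) - 3)*(21 + I) = (√(-47 - 64) - 3)*(21 + I) = (√(-111) - 3)*(21 + I) = (I*√111 - 3)*(21 + I) = (-3 + I*√111)*(21 + I)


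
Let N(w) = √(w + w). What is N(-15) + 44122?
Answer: 44122 + I*√30 ≈ 44122.0 + 5.4772*I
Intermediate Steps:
N(w) = √2*√w (N(w) = √(2*w) = √2*√w)
N(-15) + 44122 = √2*√(-15) + 44122 = √2*(I*√15) + 44122 = I*√30 + 44122 = 44122 + I*√30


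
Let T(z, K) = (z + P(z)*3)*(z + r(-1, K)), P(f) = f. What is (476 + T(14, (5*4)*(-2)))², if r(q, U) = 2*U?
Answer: 10368400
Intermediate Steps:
T(z, K) = 4*z*(z + 2*K) (T(z, K) = (z + z*3)*(z + 2*K) = (z + 3*z)*(z + 2*K) = (4*z)*(z + 2*K) = 4*z*(z + 2*K))
(476 + T(14, (5*4)*(-2)))² = (476 + 4*14*(14 + 2*((5*4)*(-2))))² = (476 + 4*14*(14 + 2*(20*(-2))))² = (476 + 4*14*(14 + 2*(-40)))² = (476 + 4*14*(14 - 80))² = (476 + 4*14*(-66))² = (476 - 3696)² = (-3220)² = 10368400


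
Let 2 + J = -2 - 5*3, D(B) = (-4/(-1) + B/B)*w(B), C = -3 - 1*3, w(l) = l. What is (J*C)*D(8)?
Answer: 4560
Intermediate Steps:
C = -6 (C = -3 - 3 = -6)
D(B) = 5*B (D(B) = (-4/(-1) + B/B)*B = (-4*(-1) + 1)*B = (4 + 1)*B = 5*B)
J = -19 (J = -2 + (-2 - 5*3) = -2 + (-2 - 15) = -2 - 17 = -19)
(J*C)*D(8) = (-19*(-6))*(5*8) = 114*40 = 4560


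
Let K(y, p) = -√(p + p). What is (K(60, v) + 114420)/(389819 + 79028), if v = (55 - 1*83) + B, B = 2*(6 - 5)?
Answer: 114420/468847 - 2*I*√13/468847 ≈ 0.24405 - 1.5381e-5*I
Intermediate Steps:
B = 2 (B = 2*1 = 2)
v = -26 (v = (55 - 1*83) + 2 = (55 - 83) + 2 = -28 + 2 = -26)
K(y, p) = -√2*√p (K(y, p) = -√(2*p) = -√2*√p)
(K(60, v) + 114420)/(389819 + 79028) = (-√2*√(-26) + 114420)/(389819 + 79028) = (-√2*I*√26 + 114420)/468847 = (-2*I*√13 + 114420)*(1/468847) = (114420 - 2*I*√13)*(1/468847) = 114420/468847 - 2*I*√13/468847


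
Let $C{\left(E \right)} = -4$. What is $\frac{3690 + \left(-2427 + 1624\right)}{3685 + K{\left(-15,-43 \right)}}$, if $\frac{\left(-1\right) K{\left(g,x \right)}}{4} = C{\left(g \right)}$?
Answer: $\frac{2887}{3701} \approx 0.78006$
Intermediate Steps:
$K{\left(g,x \right)} = 16$ ($K{\left(g,x \right)} = \left(-4\right) \left(-4\right) = 16$)
$\frac{3690 + \left(-2427 + 1624\right)}{3685 + K{\left(-15,-43 \right)}} = \frac{3690 + \left(-2427 + 1624\right)}{3685 + 16} = \frac{3690 - 803}{3701} = 2887 \cdot \frac{1}{3701} = \frac{2887}{3701}$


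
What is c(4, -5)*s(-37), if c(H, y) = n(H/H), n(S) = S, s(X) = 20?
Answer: 20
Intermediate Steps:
c(H, y) = 1 (c(H, y) = H/H = 1)
c(4, -5)*s(-37) = 1*20 = 20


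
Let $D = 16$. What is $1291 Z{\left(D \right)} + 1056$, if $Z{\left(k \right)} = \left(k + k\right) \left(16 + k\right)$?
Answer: $1323040$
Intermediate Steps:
$Z{\left(k \right)} = 2 k \left(16 + k\right)$
$1291 Z{\left(D \right)} + 1056 = 1291 \cdot 2 \cdot 16 \left(16 + 16\right) + 1056 = 1291 \cdot 2 \cdot 16 \cdot 32 + 1056 = 1291 \cdot 1024 + 1056 = 1321984 + 1056 = 1323040$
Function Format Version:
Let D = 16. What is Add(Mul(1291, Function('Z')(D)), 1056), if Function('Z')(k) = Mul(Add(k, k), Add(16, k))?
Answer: 1323040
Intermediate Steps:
Function('Z')(k) = Mul(2, k, Add(16, k)) (Function('Z')(k) = Mul(Mul(2, k), Add(16, k)) = Mul(2, k, Add(16, k)))
Add(Mul(1291, Function('Z')(D)), 1056) = Add(Mul(1291, Mul(2, 16, Add(16, 16))), 1056) = Add(Mul(1291, Mul(2, 16, 32)), 1056) = Add(Mul(1291, 1024), 1056) = Add(1321984, 1056) = 1323040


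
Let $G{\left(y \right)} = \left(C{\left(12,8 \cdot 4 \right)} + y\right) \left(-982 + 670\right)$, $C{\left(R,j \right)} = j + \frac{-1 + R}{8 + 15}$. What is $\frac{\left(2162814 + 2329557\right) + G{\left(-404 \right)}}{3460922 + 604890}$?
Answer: $\frac{105990573}{93513676} \approx 1.1334$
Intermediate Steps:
$C{\left(R,j \right)} = - \frac{1}{23} + j + \frac{R}{23}$ ($C{\left(R,j \right)} = j + \frac{-1 + R}{23} = j + \left(-1 + R\right) \frac{1}{23} = j + \left(- \frac{1}{23} + \frac{R}{23}\right) = - \frac{1}{23} + j + \frac{R}{23}$)
$G{\left(y \right)} = - \frac{233064}{23} - 312 y$ ($G{\left(y \right)} = \left(\left(- \frac{1}{23} + 8 \cdot 4 + \frac{1}{23} \cdot 12\right) + y\right) \left(-982 + 670\right) = \left(\left(- \frac{1}{23} + 32 + \frac{12}{23}\right) + y\right) \left(-312\right) = \left(\frac{747}{23} + y\right) \left(-312\right) = - \frac{233064}{23} - 312 y$)
$\frac{\left(2162814 + 2329557\right) + G{\left(-404 \right)}}{3460922 + 604890} = \frac{\left(2162814 + 2329557\right) - - \frac{2666040}{23}}{3460922 + 604890} = \frac{4492371 + \left(- \frac{233064}{23} + 126048\right)}{4065812} = \left(4492371 + \frac{2666040}{23}\right) \frac{1}{4065812} = \frac{105990573}{23} \cdot \frac{1}{4065812} = \frac{105990573}{93513676}$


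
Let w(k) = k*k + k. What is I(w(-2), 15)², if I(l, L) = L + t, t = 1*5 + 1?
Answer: 441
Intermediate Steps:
w(k) = k + k² (w(k) = k² + k = k + k²)
t = 6 (t = 5 + 1 = 6)
I(l, L) = 6 + L (I(l, L) = L + 6 = 6 + L)
I(w(-2), 15)² = (6 + 15)² = 21² = 441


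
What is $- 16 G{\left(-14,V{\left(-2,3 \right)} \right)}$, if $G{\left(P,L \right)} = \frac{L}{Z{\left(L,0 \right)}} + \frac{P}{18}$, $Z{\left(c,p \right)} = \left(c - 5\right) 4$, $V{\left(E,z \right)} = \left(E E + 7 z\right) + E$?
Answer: $\frac{22}{3} \approx 7.3333$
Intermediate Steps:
$V{\left(E,z \right)} = E + E^{2} + 7 z$ ($V{\left(E,z \right)} = \left(E^{2} + 7 z\right) + E = E + E^{2} + 7 z$)
$Z{\left(c,p \right)} = -20 + 4 c$ ($Z{\left(c,p \right)} = \left(-5 + c\right) 4 = -20 + 4 c$)
$G{\left(P,L \right)} = \frac{P}{18} + \frac{L}{-20 + 4 L}$ ($G{\left(P,L \right)} = \frac{L}{-20 + 4 L} + \frac{P}{18} = \frac{P}{18} + \frac{L}{-20 + 4 L}$)
$- 16 G{\left(-14,V{\left(-2,3 \right)} \right)} = - 16 \frac{\frac{-2 + \left(-2\right)^{2} + 7 \cdot 3}{4} + \frac{1}{18} \left(-14\right) \left(-5 + \left(-2 + \left(-2\right)^{2} + 7 \cdot 3\right)\right)}{-5 + \left(-2 + \left(-2\right)^{2} + 7 \cdot 3\right)} = - 16 \frac{\frac{-2 + 4 + 21}{4} + \frac{1}{18} \left(-14\right) \left(-5 + \left(-2 + 4 + 21\right)\right)}{-5 + \left(-2 + 4 + 21\right)} = - 16 \frac{\frac{1}{4} \cdot 23 + \frac{1}{18} \left(-14\right) \left(-5 + 23\right)}{-5 + 23} = - 16 \frac{\frac{23}{4} + \frac{1}{18} \left(-14\right) 18}{18} = - 16 \frac{\frac{23}{4} - 14}{18} = - 16 \cdot \frac{1}{18} \left(- \frac{33}{4}\right) = \left(-16\right) \left(- \frac{11}{24}\right) = \frac{22}{3}$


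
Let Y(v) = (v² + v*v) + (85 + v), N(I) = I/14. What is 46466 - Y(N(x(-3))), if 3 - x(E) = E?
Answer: 2272630/49 ≈ 46380.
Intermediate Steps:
x(E) = 3 - E
N(I) = I/14 (N(I) = I*(1/14) = I/14)
Y(v) = 85 + v + 2*v² (Y(v) = (v² + v²) + (85 + v) = 2*v² + (85 + v) = 85 + v + 2*v²)
46466 - Y(N(x(-3))) = 46466 - (85 + (3 - 1*(-3))/14 + 2*((3 - 1*(-3))/14)²) = 46466 - (85 + (3 + 3)/14 + 2*((3 + 3)/14)²) = 46466 - (85 + (1/14)*6 + 2*((1/14)*6)²) = 46466 - (85 + 3/7 + 2*(3/7)²) = 46466 - (85 + 3/7 + 2*(9/49)) = 46466 - (85 + 3/7 + 18/49) = 46466 - 1*4204/49 = 46466 - 4204/49 = 2272630/49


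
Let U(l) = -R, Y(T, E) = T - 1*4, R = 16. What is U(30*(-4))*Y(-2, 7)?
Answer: 96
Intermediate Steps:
Y(T, E) = -4 + T (Y(T, E) = T - 4 = -4 + T)
U(l) = -16 (U(l) = -1*16 = -16)
U(30*(-4))*Y(-2, 7) = -16*(-4 - 2) = -16*(-6) = 96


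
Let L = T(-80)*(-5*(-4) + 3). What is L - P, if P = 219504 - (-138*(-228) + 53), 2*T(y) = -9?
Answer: -376181/2 ≈ -1.8809e+5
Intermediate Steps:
T(y) = -9/2 (T(y) = (½)*(-9) = -9/2)
P = 187987 (P = 219504 - (31464 + 53) = 219504 - 1*31517 = 219504 - 31517 = 187987)
L = -207/2 (L = -9*(-5*(-4) + 3)/2 = -9*(20 + 3)/2 = -9/2*23 = -207/2 ≈ -103.50)
L - P = -207/2 - 1*187987 = -207/2 - 187987 = -376181/2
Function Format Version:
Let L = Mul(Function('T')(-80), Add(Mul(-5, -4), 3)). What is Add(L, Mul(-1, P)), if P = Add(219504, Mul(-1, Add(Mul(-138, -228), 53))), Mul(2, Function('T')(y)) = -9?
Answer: Rational(-376181, 2) ≈ -1.8809e+5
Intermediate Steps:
Function('T')(y) = Rational(-9, 2) (Function('T')(y) = Mul(Rational(1, 2), -9) = Rational(-9, 2))
P = 187987 (P = Add(219504, Mul(-1, Add(31464, 53))) = Add(219504, Mul(-1, 31517)) = Add(219504, -31517) = 187987)
L = Rational(-207, 2) (L = Mul(Rational(-9, 2), Add(Mul(-5, -4), 3)) = Mul(Rational(-9, 2), Add(20, 3)) = Mul(Rational(-9, 2), 23) = Rational(-207, 2) ≈ -103.50)
Add(L, Mul(-1, P)) = Add(Rational(-207, 2), Mul(-1, 187987)) = Add(Rational(-207, 2), -187987) = Rational(-376181, 2)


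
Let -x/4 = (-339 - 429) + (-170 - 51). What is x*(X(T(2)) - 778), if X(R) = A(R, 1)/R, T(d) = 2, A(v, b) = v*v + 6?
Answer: -3057988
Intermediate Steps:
A(v, b) = 6 + v² (A(v, b) = v² + 6 = 6 + v²)
X(R) = (6 + R²)/R
x = 3956 (x = -4*((-339 - 429) + (-170 - 51)) = -4*(-768 - 221) = -4*(-989) = 3956)
x*(X(T(2)) - 778) = 3956*((2 + 6/2) - 778) = 3956*((2 + 6*(½)) - 778) = 3956*((2 + 3) - 778) = 3956*(5 - 778) = 3956*(-773) = -3057988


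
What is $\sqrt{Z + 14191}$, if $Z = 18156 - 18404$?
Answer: $\sqrt{13943} \approx 118.08$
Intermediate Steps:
$Z = -248$ ($Z = 18156 - 18404 = -248$)
$\sqrt{Z + 14191} = \sqrt{-248 + 14191} = \sqrt{13943}$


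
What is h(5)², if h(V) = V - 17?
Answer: 144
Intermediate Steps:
h(V) = -17 + V
h(5)² = (-17 + 5)² = (-12)² = 144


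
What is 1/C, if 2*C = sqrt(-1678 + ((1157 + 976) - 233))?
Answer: sqrt(222)/111 ≈ 0.13423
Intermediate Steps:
C = sqrt(222)/2 (C = sqrt(-1678 + ((1157 + 976) - 233))/2 = sqrt(-1678 + (2133 - 233))/2 = sqrt(-1678 + 1900)/2 = sqrt(222)/2 ≈ 7.4498)
1/C = 1/(sqrt(222)/2) = sqrt(222)/111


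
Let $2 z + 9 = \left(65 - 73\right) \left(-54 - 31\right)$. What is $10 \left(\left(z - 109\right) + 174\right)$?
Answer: $4005$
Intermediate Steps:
$z = \frac{671}{2}$ ($z = - \frac{9}{2} + \frac{\left(65 - 73\right) \left(-54 - 31\right)}{2} = - \frac{9}{2} + \frac{\left(-8\right) \left(-85\right)}{2} = - \frac{9}{2} + \frac{1}{2} \cdot 680 = - \frac{9}{2} + 340 = \frac{671}{2} \approx 335.5$)
$10 \left(\left(z - 109\right) + 174\right) = 10 \left(\left(\frac{671}{2} - 109\right) + 174\right) = 10 \left(\frac{453}{2} + 174\right) = 10 \cdot \frac{801}{2} = 4005$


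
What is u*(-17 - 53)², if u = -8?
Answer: -39200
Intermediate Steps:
u*(-17 - 53)² = -8*(-17 - 53)² = -8*(-70)² = -8*4900 = -39200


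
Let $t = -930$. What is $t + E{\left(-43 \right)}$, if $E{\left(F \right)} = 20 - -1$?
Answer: $-909$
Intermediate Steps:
$E{\left(F \right)} = 21$ ($E{\left(F \right)} = 20 + 1 = 21$)
$t + E{\left(-43 \right)} = -930 + 21 = -909$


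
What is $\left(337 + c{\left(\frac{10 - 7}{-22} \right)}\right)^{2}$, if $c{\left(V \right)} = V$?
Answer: $\frac{54922921}{484} \approx 1.1348 \cdot 10^{5}$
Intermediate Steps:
$\left(337 + c{\left(\frac{10 - 7}{-22} \right)}\right)^{2} = \left(337 + \frac{10 - 7}{-22}\right)^{2} = \left(337 + \left(10 - 7\right) \left(- \frac{1}{22}\right)\right)^{2} = \left(337 + 3 \left(- \frac{1}{22}\right)\right)^{2} = \left(337 - \frac{3}{22}\right)^{2} = \left(\frac{7411}{22}\right)^{2} = \frac{54922921}{484}$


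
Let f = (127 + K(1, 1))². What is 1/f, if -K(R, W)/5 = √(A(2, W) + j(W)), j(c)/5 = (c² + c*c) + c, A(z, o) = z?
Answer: (127 - 5*√17)⁻² ≈ 8.8357e-5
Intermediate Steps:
j(c) = 5*c + 10*c² (j(c) = 5*((c² + c*c) + c) = 5*((c² + c²) + c) = 5*(2*c² + c) = 5*(c + 2*c²) = 5*c + 10*c²)
K(R, W) = -5*√(2 + 5*W*(1 + 2*W))
f = (127 - 5*√17)² (f = (127 - 5*√(2 + 5*1*(1 + 2*1)))² = (127 - 5*√(2 + 5*1*(1 + 2)))² = (127 - 5*√(2 + 5*1*3))² = (127 - 5*√(2 + 15))² = (127 - 5*√17)² ≈ 11318.)
1/f = 1/(16554 - 1270*√17)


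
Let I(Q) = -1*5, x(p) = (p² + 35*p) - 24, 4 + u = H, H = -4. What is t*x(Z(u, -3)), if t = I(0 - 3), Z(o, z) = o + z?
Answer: 1440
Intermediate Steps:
u = -8 (u = -4 - 4 = -8)
x(p) = -24 + p² + 35*p
I(Q) = -5
t = -5
t*x(Z(u, -3)) = -5*(-24 + (-8 - 3)² + 35*(-8 - 3)) = -5*(-24 + (-11)² + 35*(-11)) = -5*(-24 + 121 - 385) = -5*(-288) = 1440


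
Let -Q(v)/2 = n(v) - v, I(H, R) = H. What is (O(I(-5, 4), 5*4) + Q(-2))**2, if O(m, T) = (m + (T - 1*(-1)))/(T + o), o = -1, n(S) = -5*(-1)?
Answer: 62500/361 ≈ 173.13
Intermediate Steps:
n(S) = 5
Q(v) = -10 + 2*v (Q(v) = -2*(5 - v) = -10 + 2*v)
O(m, T) = (1 + T + m)/(-1 + T) (O(m, T) = (m + (T - 1*(-1)))/(T - 1) = (m + (T + 1))/(-1 + T) = (m + (1 + T))/(-1 + T) = (1 + T + m)/(-1 + T))
(O(I(-5, 4), 5*4) + Q(-2))**2 = ((1 + 5*4 - 5)/(-1 + 5*4) + (-10 + 2*(-2)))**2 = ((1 + 20 - 5)/(-1 + 20) + (-10 - 4))**2 = (16/19 - 14)**2 = (-250/19)**2 = 62500/361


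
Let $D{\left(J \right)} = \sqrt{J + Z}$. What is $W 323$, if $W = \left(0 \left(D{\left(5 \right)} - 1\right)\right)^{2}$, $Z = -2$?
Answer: $0$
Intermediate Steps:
$D{\left(J \right)} = \sqrt{-2 + J}$ ($D{\left(J \right)} = \sqrt{J - 2} = \sqrt{-2 + J}$)
$W = 0$ ($W = \left(0 \left(\sqrt{-2 + 5} - 1\right)\right)^{2} = \left(0 \left(\sqrt{3} - 1\right)\right)^{2} = \left(0 \left(-1 + \sqrt{3}\right)\right)^{2} = 0^{2} = 0$)
$W 323 = 0 \cdot 323 = 0$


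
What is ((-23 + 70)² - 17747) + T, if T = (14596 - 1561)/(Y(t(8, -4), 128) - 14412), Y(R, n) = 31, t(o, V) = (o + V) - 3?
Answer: -223465013/14381 ≈ -15539.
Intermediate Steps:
t(o, V) = -3 + V + o (t(o, V) = (V + o) - 3 = -3 + V + o)
T = -13035/14381 (T = (14596 - 1561)/(31 - 14412) = 13035/(-14381) = 13035*(-1/14381) = -13035/14381 ≈ -0.90640)
((-23 + 70)² - 17747) + T = ((-23 + 70)² - 17747) - 13035/14381 = (47² - 17747) - 13035/14381 = (2209 - 17747) - 13035/14381 = -15538 - 13035/14381 = -223465013/14381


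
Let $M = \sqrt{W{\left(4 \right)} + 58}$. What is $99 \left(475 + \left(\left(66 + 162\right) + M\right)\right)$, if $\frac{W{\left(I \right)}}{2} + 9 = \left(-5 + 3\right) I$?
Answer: $69597 + 198 \sqrt{6} \approx 70082.0$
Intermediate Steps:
$W{\left(I \right)} = -18 - 4 I$ ($W{\left(I \right)} = -18 + 2 \left(-5 + 3\right) I = -18 + 2 \left(- 2 I\right) = -18 - 4 I$)
$M = 2 \sqrt{6}$ ($M = \sqrt{\left(-18 - 16\right) + 58} = \sqrt{-34 + 58} = \sqrt{24} = 2 \sqrt{6} \approx 4.899$)
$99 \left(475 + \left(\left(66 + 162\right) + M\right)\right) = 99 \left(475 + \left(\left(66 + 162\right) + 2 \sqrt{6}\right)\right) = 99 \left(475 + \left(228 + 2 \sqrt{6}\right)\right) = 99 \left(703 + 2 \sqrt{6}\right) = 69597 + 198 \sqrt{6}$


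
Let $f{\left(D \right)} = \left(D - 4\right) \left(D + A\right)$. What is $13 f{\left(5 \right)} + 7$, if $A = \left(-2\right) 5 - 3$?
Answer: $-97$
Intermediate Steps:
$A = -13$ ($A = -10 - 3 = -13$)
$f{\left(D \right)} = \left(-13 + D\right) \left(-4 + D\right)$ ($f{\left(D \right)} = \left(D - 4\right) \left(D - 13\right) = \left(-4 + D\right) \left(-13 + D\right) = \left(-13 + D\right) \left(-4 + D\right)$)
$13 f{\left(5 \right)} + 7 = 13 \left(52 + 5^{2} - 85\right) + 7 = 13 \left(52 + 25 - 85\right) + 7 = 13 \left(-8\right) + 7 = -104 + 7 = -97$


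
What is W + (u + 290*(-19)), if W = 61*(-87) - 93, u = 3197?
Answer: -7713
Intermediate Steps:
W = -5400 (W = -5307 - 93 = -5400)
W + (u + 290*(-19)) = -5400 + (3197 + 290*(-19)) = -5400 + (3197 - 5510) = -5400 - 2313 = -7713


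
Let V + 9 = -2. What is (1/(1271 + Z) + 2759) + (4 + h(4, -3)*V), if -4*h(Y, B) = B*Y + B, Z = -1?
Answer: 6913247/2540 ≈ 2721.8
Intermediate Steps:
V = -11 (V = -9 - 2 = -11)
h(Y, B) = -B/4 - B*Y/4 (h(Y, B) = -(B*Y + B)/4 = -(B + B*Y)/4 = -B/4 - B*Y/4)
(1/(1271 + Z) + 2759) + (4 + h(4, -3)*V) = (1/(1271 - 1) + 2759) + (4 - 1/4*(-3)*(1 + 4)*(-11)) = (1/1270 + 2759) + (4 - 1/4*(-3)*5*(-11)) = (1/1270 + 2759) + (4 + (15/4)*(-11)) = 3503931/1270 + (4 - 165/4) = 3503931/1270 - 149/4 = 6913247/2540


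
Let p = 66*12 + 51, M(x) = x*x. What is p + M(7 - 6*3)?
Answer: 964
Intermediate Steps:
M(x) = x**2
p = 843 (p = 792 + 51 = 843)
p + M(7 - 6*3) = 843 + (7 - 6*3)**2 = 843 + (7 - 18)**2 = 843 + (-11)**2 = 843 + 121 = 964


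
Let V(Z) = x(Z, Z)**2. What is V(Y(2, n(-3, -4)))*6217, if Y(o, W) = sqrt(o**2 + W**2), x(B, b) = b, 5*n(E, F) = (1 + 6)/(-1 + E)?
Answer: 10251833/400 ≈ 25630.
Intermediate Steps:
n(E, F) = 7/(5*(-1 + E)) (n(E, F) = ((1 + 6)/(-1 + E))/5 = (7/(-1 + E))/5 = 7/(5*(-1 + E)))
Y(o, W) = sqrt(W**2 + o**2)
V(Z) = Z**2
V(Y(2, n(-3, -4)))*6217 = (sqrt((7/(5*(-1 - 3)))**2 + 2**2))**2*6217 = (sqrt(((7/5)/(-4))**2 + 4))**2*6217 = (sqrt(((7/5)*(-1/4))**2 + 4))**2*6217 = (sqrt((-7/20)**2 + 4))**2*6217 = (sqrt(49/400 + 4))**2*6217 = (sqrt(1649/400))**2*6217 = (sqrt(1649)/20)**2*6217 = (1649/400)*6217 = 10251833/400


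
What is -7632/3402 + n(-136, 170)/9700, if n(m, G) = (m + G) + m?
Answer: -2066039/916650 ≈ -2.2539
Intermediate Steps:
n(m, G) = G + 2*m (n(m, G) = (G + m) + m = G + 2*m)
-7632/3402 + n(-136, 170)/9700 = -7632/3402 + (170 + 2*(-136))/9700 = -7632*1/3402 + (170 - 272)*(1/9700) = -424/189 - 102*1/9700 = -424/189 - 51/4850 = -2066039/916650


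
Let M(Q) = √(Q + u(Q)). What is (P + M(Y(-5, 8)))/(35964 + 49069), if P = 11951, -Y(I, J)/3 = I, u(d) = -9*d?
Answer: 11951/85033 + 2*I*√30/85033 ≈ 0.14055 + 0.00012883*I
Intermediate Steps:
Y(I, J) = -3*I
M(Q) = 2*√2*√(-Q) (M(Q) = √(Q - 9*Q) = √(-8*Q) = 2*√2*√(-Q))
(P + M(Y(-5, 8)))/(35964 + 49069) = (11951 + 2*√2*√(-(-3)*(-5)))/(35964 + 49069) = (11951 + 2*√2*√(-1*15))/85033 = (11951 + 2*√2*√(-15))*(1/85033) = (11951 + 2*√2*(I*√15))*(1/85033) = (11951 + 2*I*√30)*(1/85033) = 11951/85033 + 2*I*√30/85033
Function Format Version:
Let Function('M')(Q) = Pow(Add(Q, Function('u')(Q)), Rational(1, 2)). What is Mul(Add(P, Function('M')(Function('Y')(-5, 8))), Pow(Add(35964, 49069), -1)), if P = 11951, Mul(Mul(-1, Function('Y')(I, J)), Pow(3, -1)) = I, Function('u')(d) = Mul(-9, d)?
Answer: Add(Rational(11951, 85033), Mul(Rational(2, 85033), I, Pow(30, Rational(1, 2)))) ≈ Add(0.14055, Mul(0.00012883, I))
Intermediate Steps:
Function('Y')(I, J) = Mul(-3, I)
Function('M')(Q) = Mul(2, Pow(2, Rational(1, 2)), Pow(Mul(-1, Q), Rational(1, 2))) (Function('M')(Q) = Pow(Add(Q, Mul(-9, Q)), Rational(1, 2)) = Pow(Mul(-8, Q), Rational(1, 2)) = Mul(2, Pow(2, Rational(1, 2)), Pow(Mul(-1, Q), Rational(1, 2))))
Mul(Add(P, Function('M')(Function('Y')(-5, 8))), Pow(Add(35964, 49069), -1)) = Mul(Add(11951, Mul(2, Pow(2, Rational(1, 2)), Pow(Mul(-1, Mul(-3, -5)), Rational(1, 2)))), Pow(Add(35964, 49069), -1)) = Mul(Add(11951, Mul(2, Pow(2, Rational(1, 2)), Pow(Mul(-1, 15), Rational(1, 2)))), Pow(85033, -1)) = Mul(Add(11951, Mul(2, Pow(2, Rational(1, 2)), Pow(-15, Rational(1, 2)))), Rational(1, 85033)) = Mul(Add(11951, Mul(2, Pow(2, Rational(1, 2)), Mul(I, Pow(15, Rational(1, 2))))), Rational(1, 85033)) = Mul(Add(11951, Mul(2, I, Pow(30, Rational(1, 2)))), Rational(1, 85033)) = Add(Rational(11951, 85033), Mul(Rational(2, 85033), I, Pow(30, Rational(1, 2))))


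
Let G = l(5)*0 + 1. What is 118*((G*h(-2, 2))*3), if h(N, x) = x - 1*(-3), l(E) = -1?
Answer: 1770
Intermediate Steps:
h(N, x) = 3 + x (h(N, x) = x + 3 = 3 + x)
G = 1 (G = -1*0 + 1 = 0 + 1 = 1)
118*((G*h(-2, 2))*3) = 118*((1*(3 + 2))*3) = 118*((1*5)*3) = 118*(5*3) = 118*15 = 1770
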